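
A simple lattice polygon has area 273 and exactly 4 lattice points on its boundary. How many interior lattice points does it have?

Pick's theorem A = I + B/2 − 1 rearranges to I = A − B/2 + 1 = 273 − 4/2 + 1 = 272.

272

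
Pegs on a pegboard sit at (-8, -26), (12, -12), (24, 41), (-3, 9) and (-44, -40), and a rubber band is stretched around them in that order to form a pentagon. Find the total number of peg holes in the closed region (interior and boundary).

The shoelace formula gives twice the area as |[(-8)·(-12) − 12·(-26)] + [12·41 − 24·(-12)] + [24·9 − (-3)·41] + [(-3)·(-40) − (-44)·9] + [(-44)·(-26) − (-8)·(-40)]| = 2867, so the area is 1433.5.
Summing gcd(|Δx|,|Δy|) over the edges gives the boundary count: gcd(20,14) + gcd(12,53) + gcd(27,32) + gcd(41,49) + gcd(36,14) = 2+1+1+1+2 = 7.
Pick's theorem gives I = A − B/2 + 1 = 1433.5 − 7/2 + 1 = 1431, so the closed region contains I + B = 1431 + 7 = 1438 lattice points.

1438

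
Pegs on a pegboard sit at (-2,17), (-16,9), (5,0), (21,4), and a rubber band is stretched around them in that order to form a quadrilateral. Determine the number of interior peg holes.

293

Using the shoelace formula, 2A = |((-2)·9 − (-16)·17) + ((-16)·0 − 5·9) + (5·4 − 21·0) + (21·17 − (-2)·4)| = 594, so the area is 297.
Along each edge there are gcd(|Δx|,|Δy|)+1 lattice points, so counting each shared vertex once the boundary has gcd(14,8) + gcd(21,9) + gcd(16,4) + gcd(23,13) = 2+3+4+1 = 10.
Pick's theorem gives I = A − B/2 + 1 = 297 − 10/2 + 1 = 293.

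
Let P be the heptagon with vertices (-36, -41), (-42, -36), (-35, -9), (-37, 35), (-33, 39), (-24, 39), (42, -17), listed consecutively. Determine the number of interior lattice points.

3523

Using the shoelace formula, 2A = |[(-36)·(-36) − (-42)·(-41)] + [(-42)·(-9) − (-35)·(-36)] + [(-35)·35 − (-37)·(-9)] + [(-37)·39 − (-33)·35] + [(-33)·39 − (-24)·39] + [(-24)·(-17) − 42·39] + [42·(-41) − (-36)·(-17)]| = 7069, so the area is 3534.5.
Summing gcd(|Δx|,|Δy|) over the edges gives the boundary count: gcd(6,5) + gcd(7,27) + gcd(2,44) + gcd(4,4) + gcd(9,0) + gcd(66,56) + gcd(78,24) = 1+1+2+4+9+2+6 = 25.
Pick's theorem gives I = A − B/2 + 1 = 3534.5 − 25/2 + 1 = 3523.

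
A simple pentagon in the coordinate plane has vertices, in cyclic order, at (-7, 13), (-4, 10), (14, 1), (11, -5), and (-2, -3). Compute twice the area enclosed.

333

By the shoelace formula, twice the signed area is |[(-7)·10 − (-4)·13] + [(-4)·1 − 14·10] + [14·(-5) − 11·1] + [11·(-3) − (-2)·(-5)] + [(-2)·13 − (-7)·(-3)]| = 333, so the area is 166.5.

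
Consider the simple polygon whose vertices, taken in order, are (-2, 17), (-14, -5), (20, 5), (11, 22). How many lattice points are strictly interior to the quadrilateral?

Using the shoelace formula, 2A = |[(-2)·(-5) − (-14)·17] + [(-14)·5 − 20·(-5)] + [20·22 − 11·5] + [11·17 − (-2)·22]| = 894, so the area is 447.
The number of boundary lattice points is Σ gcd(|Δx|,|Δy|) = gcd(12,22) + gcd(34,10) + gcd(9,17) + gcd(13,5) = 2+2+1+1 = 6.
Pick's theorem gives I = A − B/2 + 1 = 447 − 6/2 + 1 = 445.

445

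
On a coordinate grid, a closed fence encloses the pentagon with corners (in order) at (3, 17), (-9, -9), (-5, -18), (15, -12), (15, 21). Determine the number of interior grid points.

610

Using the shoelace formula, 2A = |[3·(-9) − (-9)·17] + [(-9)·(-18) − (-5)·(-9)] + [(-5)·(-12) − 15·(-18)] + [15·21 − 15·(-12)] + [15·17 − 3·21]| = 1260, so the area is 630.
The number of boundary lattice points is Σ gcd(|Δx|,|Δy|) = gcd(12,26) + gcd(4,9) + gcd(20,6) + gcd(0,33) + gcd(12,4) = 2+1+2+33+4 = 42.
Pick's theorem gives I = A − B/2 + 1 = 630 − 42/2 + 1 = 610.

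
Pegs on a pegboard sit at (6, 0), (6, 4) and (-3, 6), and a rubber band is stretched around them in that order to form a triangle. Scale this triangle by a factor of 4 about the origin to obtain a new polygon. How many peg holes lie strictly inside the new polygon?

The shoelace formula gives twice the area as |(6·4 − 6·0) + (6·6 − (-3)·4) + ((-3)·0 − 6·6)| = 36, so the area is 18.
Summing gcd(|Δx|,|Δy|) over the edges gives the boundary count: gcd(0,4) + gcd(9,2) + gcd(9,6) = 4+1+3 = 8.
Scaling by 4 multiplies the area by 4² = 16 (so the new area is 288) and multiplies the boundary lattice-point count by 4, giving 32.
By Pick's theorem, the interior count of the dilated polygon is 288 − 32/2 + 1 = 273.

273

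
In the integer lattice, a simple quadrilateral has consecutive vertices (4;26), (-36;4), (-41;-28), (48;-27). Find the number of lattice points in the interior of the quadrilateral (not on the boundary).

2964

The shoelace formula gives twice the area as |[4·4 − (-36)·26] + [(-36)·(-28) − (-41)·4] + [(-41)·(-27) − 48·(-28)] + [48·26 − 4·(-27)]| = 5931, so the area is 2965.5.
The number of boundary lattice points is Σ gcd(|Δx|,|Δy|) = gcd(40,22) + gcd(5,32) + gcd(89,1) + gcd(44,53) = 2+1+1+1 = 5.
By Pick's theorem A = I + B/2 − 1, so I = 2965.5 − 5/2 + 1 = 2964.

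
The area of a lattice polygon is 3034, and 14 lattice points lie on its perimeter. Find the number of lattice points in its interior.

3028

From Pick's theorem, I = A − B/2 + 1 = 3034 − 14/2 + 1 = 3028.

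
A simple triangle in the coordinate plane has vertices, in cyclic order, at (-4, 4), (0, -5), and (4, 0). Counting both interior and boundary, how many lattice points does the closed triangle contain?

32

Using the shoelace formula, 2A = |[(-4)·(-5) − 0·4] + [0·0 − 4·(-5)] + [4·4 − (-4)·0]| = 56, so the area is 28.
Summing gcd(|Δx|,|Δy|) over the edges gives the boundary count: gcd(4,9) + gcd(4,5) + gcd(8,4) = 1+1+4 = 6.
Pick's theorem gives I = A − B/2 + 1 = 28 − 6/2 + 1 = 26, so the closed region contains I + B = 26 + 6 = 32 lattice points.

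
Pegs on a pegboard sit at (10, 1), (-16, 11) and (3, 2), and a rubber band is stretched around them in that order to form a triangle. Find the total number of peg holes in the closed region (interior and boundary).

The shoelace formula gives twice the area as |(10·11 − (-16)·1) + ((-16)·2 − 3·11) + (3·1 − 10·2)| = 44, so the area is 22.
The number of boundary lattice points is Σ gcd(|Δx|,|Δy|) = gcd(26,10) + gcd(19,9) + gcd(7,1) = 2+1+1 = 4.
Pick's theorem gives I = A − B/2 + 1 = 22 − 4/2 + 1 = 21, so the closed region contains I + B = 21 + 4 = 25 lattice points.

25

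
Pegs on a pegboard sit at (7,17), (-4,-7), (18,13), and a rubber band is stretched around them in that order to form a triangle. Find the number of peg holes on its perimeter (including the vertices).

4

Summing gcd(|Δx|,|Δy|) over the edges gives the boundary count: gcd(11,24) + gcd(22,20) + gcd(11,4) = 1+2+1 = 4.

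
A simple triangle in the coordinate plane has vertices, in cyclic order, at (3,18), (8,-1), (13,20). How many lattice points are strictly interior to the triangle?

99

By the shoelace formula, twice the signed area is |(3·(-1) − 8·18) + (8·20 − 13·(-1)) + (13·18 − 3·20)| = 200, so the area is 100.
Summing gcd(|Δx|,|Δy|) over the edges gives the boundary count: gcd(5,19) + gcd(5,21) + gcd(10,2) = 1+1+2 = 4.
By Pick's theorem A = I + B/2 − 1, so I = 100 − 4/2 + 1 = 99.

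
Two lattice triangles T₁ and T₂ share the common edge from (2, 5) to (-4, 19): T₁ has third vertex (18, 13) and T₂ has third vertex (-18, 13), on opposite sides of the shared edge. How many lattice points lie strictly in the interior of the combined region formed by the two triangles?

The union is the simple quadrilateral with vertices (2, 5), (18, 13), (-4, 19), (-18, 13) in order.
The shoelace formula gives twice the area as |(2·13 − 18·5) + (18·19 − (-4)·13) + ((-4)·13 − (-18)·19) + ((-18)·5 − 2·13)| = 504, so the area is 252.
The number of boundary lattice points is Σ gcd(|Δx|,|Δy|) = gcd(16,8) + gcd(22,6) + gcd(14,6) + gcd(20,8) = 8+2+2+4 = 16.
By Pick's theorem I = A − B/2 + 1 = 252 − 16/2 + 1 = 245.

245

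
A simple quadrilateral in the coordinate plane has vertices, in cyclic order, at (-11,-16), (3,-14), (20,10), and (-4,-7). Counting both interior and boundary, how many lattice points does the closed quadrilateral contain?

Using the shoelace formula, 2A = |((-11)·(-14) − 3·(-16)) + (3·10 − 20·(-14)) + (20·(-7) − (-4)·10) + ((-4)·(-16) − (-11)·(-7))| = 399, so the area is 199.5.
The number of boundary lattice points is Σ gcd(|Δx|,|Δy|) = gcd(14,2) + gcd(17,24) + gcd(24,17) + gcd(7,9) = 2+1+1+1 = 5.
Pick's theorem gives I = A − B/2 + 1 = 199.5 − 5/2 + 1 = 198, so the closed region contains I + B = 198 + 5 = 203 lattice points.

203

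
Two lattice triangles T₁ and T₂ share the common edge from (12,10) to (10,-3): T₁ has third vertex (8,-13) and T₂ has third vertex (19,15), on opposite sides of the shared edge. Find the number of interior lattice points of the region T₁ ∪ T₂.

The union is the simple quadrilateral with vertices (12,10), (8,-13), (10,-3), (19,15) in order.
Using the shoelace formula, 2A = |(12·(-13) − 8·10) + (8·(-3) − 10·(-13)) + (10·15 − 19·(-3)) + (19·10 − 12·15)| = 87, so the area is 43.5.
Along each edge there are gcd(|Δx|,|Δy|)+1 lattice points, so counting each shared vertex once the boundary has gcd(4,23) + gcd(2,10) + gcd(9,18) + gcd(7,5) = 1+2+9+1 = 13.
By Pick's theorem I = A − B/2 + 1 = 43.5 − 13/2 + 1 = 38.

38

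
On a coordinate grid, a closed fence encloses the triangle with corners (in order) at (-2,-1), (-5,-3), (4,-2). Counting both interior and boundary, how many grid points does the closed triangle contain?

10

By the shoelace formula, twice the signed area is |[(-2)·(-3) − (-5)·(-1)] + [(-5)·(-2) − 4·(-3)] + [4·(-1) − (-2)·(-2)]| = 15, so the area is 7.5.
Summing gcd(|Δx|,|Δy|) over the edges gives the boundary count: gcd(3,2) + gcd(9,1) + gcd(6,1) = 1+1+1 = 3.
Pick's theorem gives I = A − B/2 + 1 = 7.5 − 3/2 + 1 = 7, so the closed region contains I + B = 7 + 3 = 10 lattice points.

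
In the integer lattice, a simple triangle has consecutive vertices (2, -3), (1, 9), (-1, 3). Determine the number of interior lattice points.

The shoelace formula gives twice the area as |(2·9 − 1·(-3)) + (1·3 − (-1)·9) + ((-1)·(-3) − 2·3)| = 30, so the area is 15.
The number of boundary lattice points is Σ gcd(|Δx|,|Δy|) = gcd(1,12) + gcd(2,6) + gcd(3,6) = 1+2+3 = 6.
By Pick's theorem A = I + B/2 − 1, so I = 15 − 6/2 + 1 = 13.

13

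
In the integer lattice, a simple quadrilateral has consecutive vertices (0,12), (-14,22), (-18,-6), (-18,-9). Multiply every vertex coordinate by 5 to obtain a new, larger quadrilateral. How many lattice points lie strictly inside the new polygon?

By the shoelace formula, twice the signed area is |[0·22 − (-14)·12] + [(-14)·(-6) − (-18)·22] + [(-18)·(-9) − (-18)·(-6)] + [(-18)·12 − 0·(-9)]| = 486, so the area is 243.
Summing gcd(|Δx|,|Δy|) over the edges gives the boundary count: gcd(14,10) + gcd(4,28) + gcd(0,3) + gcd(18,21) = 2+4+3+3 = 12.
Scaling by 5 multiplies the area by 5² = 25 (so the new area is 6075) and multiplies the boundary lattice-point count by 5, giving 60.
By Pick's theorem, the interior count of the dilated polygon is 6075 − 60/2 + 1 = 6046.

6046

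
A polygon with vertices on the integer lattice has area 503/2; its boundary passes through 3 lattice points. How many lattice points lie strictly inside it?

251

Pick's theorem A = I + B/2 − 1 rearranges to I = A − B/2 + 1 = 503/2 − 3/2 + 1 = 251.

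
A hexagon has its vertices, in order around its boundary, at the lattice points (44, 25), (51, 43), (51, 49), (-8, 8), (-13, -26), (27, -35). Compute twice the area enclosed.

By the shoelace formula, twice the signed area is |[44·43 − 51·25] + [51·49 − 51·43] + [51·8 − (-8)·49] + [(-8)·(-26) − (-13)·8] + [(-13)·(-35) − 27·(-26)] + [27·25 − 44·(-35)]| = 5407, so the area is 5407/2.

5407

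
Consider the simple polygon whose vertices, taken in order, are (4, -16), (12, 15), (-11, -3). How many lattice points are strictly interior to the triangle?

284

The shoelace formula gives twice the area as |[4·15 − 12·(-16)] + [12·(-3) − (-11)·15] + [(-11)·(-16) − 4·(-3)]| = 569, so the area is 284.5.
The number of boundary lattice points is Σ gcd(|Δx|,|Δy|) = gcd(8,31) + gcd(23,18) + gcd(15,13) = 1+1+1 = 3.
By Pick's theorem A = I + B/2 − 1, so I = 284.5 − 3/2 + 1 = 284.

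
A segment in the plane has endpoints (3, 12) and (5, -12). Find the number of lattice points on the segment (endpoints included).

3

The number of lattice points on a segment between lattice points is gcd(|Δx|,|Δy|) + 1 = gcd(2,24) + 1 = 2 + 1 = 3.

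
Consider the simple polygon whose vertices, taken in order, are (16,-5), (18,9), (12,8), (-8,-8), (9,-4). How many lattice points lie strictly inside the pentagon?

177

By the shoelace formula, twice the signed area is |[16·9 − 18·(-5)] + [18·8 − 12·9] + [12·(-8) − (-8)·8] + [(-8)·(-4) − 9·(-8)] + [9·(-5) − 16·(-4)]| = 361, so the area is 180.5.
The number of boundary lattice points is Σ gcd(|Δx|,|Δy|) = gcd(2,14) + gcd(6,1) + gcd(20,16) + gcd(17,4) + gcd(7,1) = 2+1+4+1+1 = 9.
Pick's theorem gives I = A − B/2 + 1 = 180.5 − 9/2 + 1 = 177.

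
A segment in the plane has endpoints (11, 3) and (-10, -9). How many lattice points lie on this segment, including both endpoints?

4

The number of lattice points on a segment between lattice points is gcd(|Δx|,|Δy|) + 1 = gcd(21,12) + 1 = 3 + 1 = 4.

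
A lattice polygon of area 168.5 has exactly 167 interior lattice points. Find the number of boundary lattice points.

Pick's theorem gives A = I + B/2 − 1, so B = 2(A − I + 1) = 2(168.5 − 167 + 1) = 5.

5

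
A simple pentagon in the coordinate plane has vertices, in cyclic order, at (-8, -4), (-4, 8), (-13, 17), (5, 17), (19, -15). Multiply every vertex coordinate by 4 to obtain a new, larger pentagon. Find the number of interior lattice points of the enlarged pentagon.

7485

By the shoelace formula, twice the signed area is |((-8)·8 − (-4)·(-4)) + ((-4)·17 − (-13)·8) + ((-13)·17 − 5·17) + (5·(-15) − 19·17) + (19·(-4) − (-8)·(-15))| = 944, so the area is 472.
Along each edge there are gcd(|Δx|,|Δy|)+1 lattice points, so counting each shared vertex once the boundary has gcd(4,12) + gcd(9,9) + gcd(18,0) + gcd(14,32) + gcd(27,11) = 4+9+18+2+1 = 34.
Scaling by 4 multiplies the area by 4² = 16 (so the new area is 7552) and multiplies the boundary lattice-point count by 4, giving 136.
By Pick's theorem, the interior count of the dilated polygon is 7552 − 136/2 + 1 = 7485.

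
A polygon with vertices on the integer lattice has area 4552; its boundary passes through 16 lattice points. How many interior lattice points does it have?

4545

Pick's theorem A = I + B/2 − 1 rearranges to I = A − B/2 + 1 = 4552 − 16/2 + 1 = 4545.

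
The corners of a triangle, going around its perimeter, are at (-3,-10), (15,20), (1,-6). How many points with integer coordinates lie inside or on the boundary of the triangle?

31

Using the shoelace formula, 2A = |((-3)·20 − 15·(-10)) + (15·(-6) − 1·20) + (1·(-10) − (-3)·(-6))| = 48, so the area is 24.
Along each edge there are gcd(|Δx|,|Δy|)+1 lattice points, so counting each shared vertex once the boundary has gcd(18,30) + gcd(14,26) + gcd(4,4) = 6+2+4 = 12.
Pick's theorem gives I = A − B/2 + 1 = 24 − 12/2 + 1 = 19, so the closed region contains I + B = 19 + 12 = 31 lattice points.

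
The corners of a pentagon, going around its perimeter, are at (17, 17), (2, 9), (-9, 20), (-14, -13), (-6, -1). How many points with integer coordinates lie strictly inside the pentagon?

The shoelace formula gives twice the area as |(17·9 − 2·17) + (2·20 − (-9)·9) + ((-9)·(-13) − (-14)·20) + ((-14)·(-1) − (-6)·(-13)) + ((-6)·17 − 17·(-1))| = 488, so the area is 244.
Summing gcd(|Δx|,|Δy|) over the edges gives the boundary count: gcd(15,8) + gcd(11,11) + gcd(5,33) + gcd(8,12) + gcd(23,18) = 1+11+1+4+1 = 18.
By Pick's theorem A = I + B/2 − 1, so I = 244 − 18/2 + 1 = 236.

236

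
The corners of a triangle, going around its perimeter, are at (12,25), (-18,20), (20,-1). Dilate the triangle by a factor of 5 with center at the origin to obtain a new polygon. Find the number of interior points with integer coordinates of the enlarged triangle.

Using the shoelace formula, 2A = |(12·20 − (-18)·25) + ((-18)·(-1) − 20·20) + (20·25 − 12·(-1))| = 820, so the area is 410.
Summing gcd(|Δx|,|Δy|) over the edges gives the boundary count: gcd(30,5) + gcd(38,21) + gcd(8,26) = 5+1+2 = 8.
Scaling by 5 multiplies the area by 5² = 25 (so the new area is 10250) and multiplies the boundary lattice-point count by 5, giving 40.
By Pick's theorem, the interior count of the dilated polygon is 10250 − 40/2 + 1 = 10231.

10231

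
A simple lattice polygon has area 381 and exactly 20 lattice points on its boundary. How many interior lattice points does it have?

From Pick's theorem, I = A − B/2 + 1 = 381 − 20/2 + 1 = 372.

372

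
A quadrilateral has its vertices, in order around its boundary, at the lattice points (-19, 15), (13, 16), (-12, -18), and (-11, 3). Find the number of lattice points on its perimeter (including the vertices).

Along each edge there are gcd(|Δx|,|Δy|)+1 lattice points, so counting each shared vertex once the boundary has gcd(32,1) + gcd(25,34) + gcd(1,21) + gcd(8,12) = 1+1+1+4 = 7.

7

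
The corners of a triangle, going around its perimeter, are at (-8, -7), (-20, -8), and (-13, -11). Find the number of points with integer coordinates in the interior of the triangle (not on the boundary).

21

By the shoelace formula, twice the signed area is |((-8)·(-8) − (-20)·(-7)) + ((-20)·(-11) − (-13)·(-8)) + ((-13)·(-7) − (-8)·(-11))| = 43, so the area is 21.5.
Along each edge there are gcd(|Δx|,|Δy|)+1 lattice points, so counting each shared vertex once the boundary has gcd(12,1) + gcd(7,3) + gcd(5,4) = 1+1+1 = 3.
Pick's theorem gives I = A − B/2 + 1 = 21.5 − 3/2 + 1 = 21.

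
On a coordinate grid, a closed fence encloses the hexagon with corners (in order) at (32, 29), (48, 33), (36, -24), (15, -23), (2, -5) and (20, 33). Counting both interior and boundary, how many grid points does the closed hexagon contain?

1750

The shoelace formula gives twice the area as |[32·33 − 48·29] + [48·(-24) − 36·33] + [36·(-23) − 15·(-24)] + [15·(-5) − 2·(-23)] + [2·33 − 20·(-5)] + [20·29 − 32·33]| = 3483, so the area is 1741.5.
Along each edge there are gcd(|Δx|,|Δy|)+1 lattice points, so counting each shared vertex once the boundary has gcd(16,4) + gcd(12,57) + gcd(21,1) + gcd(13,18) + gcd(18,38) + gcd(12,4) = 4+3+1+1+2+4 = 15.
Pick's theorem gives I = A − B/2 + 1 = 1741.5 − 15/2 + 1 = 1735, so the closed region contains I + B = 1735 + 15 = 1750 lattice points.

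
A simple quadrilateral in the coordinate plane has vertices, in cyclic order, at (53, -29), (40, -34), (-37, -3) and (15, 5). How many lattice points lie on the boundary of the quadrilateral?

8

Summing gcd(|Δx|,|Δy|) over the edges gives the boundary count: gcd(13,5) + gcd(77,31) + gcd(52,8) + gcd(38,34) = 1+1+4+2 = 8.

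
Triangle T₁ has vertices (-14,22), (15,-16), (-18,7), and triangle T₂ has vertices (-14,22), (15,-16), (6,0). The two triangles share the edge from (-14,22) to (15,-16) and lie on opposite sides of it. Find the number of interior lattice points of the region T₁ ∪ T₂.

353

The union is the simple quadrilateral with vertices (-14,22), (-18,7), (15,-16), (6,0) in order.
The shoelace formula gives twice the area as |[(-14)·7 − (-18)·22] + [(-18)·(-16) − 15·7] + [15·0 − 6·(-16)] + [6·22 − (-14)·0]| = 709, so the area is 709/2.
Summing gcd(|Δx|,|Δy|) over the edges gives the boundary count: gcd(4,15) + gcd(33,23) + gcd(9,16) + gcd(20,22) = 1+1+1+2 = 5.
By Pick's theorem I = A − B/2 + 1 = 709/2 − 5/2 + 1 = 353.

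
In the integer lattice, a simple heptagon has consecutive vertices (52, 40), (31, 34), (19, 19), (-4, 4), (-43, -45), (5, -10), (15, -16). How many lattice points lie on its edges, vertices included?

Along each edge there are gcd(|Δx|,|Δy|)+1 lattice points, so counting each shared vertex once the boundary has gcd(21,6) + gcd(12,15) + gcd(23,15) + gcd(39,49) + gcd(48,35) + gcd(10,6) + gcd(37,56) = 3+3+1+1+1+2+1 = 12.

12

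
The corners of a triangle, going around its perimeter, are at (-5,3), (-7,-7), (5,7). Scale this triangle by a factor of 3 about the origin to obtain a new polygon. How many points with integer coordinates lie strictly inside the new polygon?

The shoelace formula gives twice the area as |((-5)·(-7) − (-7)·3) + ((-7)·7 − 5·(-7)) + (5·3 − (-5)·7)| = 92, so the area is 46.
The number of boundary lattice points is Σ gcd(|Δx|,|Δy|) = gcd(2,10) + gcd(12,14) + gcd(10,4) = 2+2+2 = 6.
Scaling by 3 multiplies the area by 3² = 9 (so the new area is 414) and multiplies the boundary lattice-point count by 3, giving 18.
By Pick's theorem, the interior count of the dilated polygon is 414 − 18/2 + 1 = 406.

406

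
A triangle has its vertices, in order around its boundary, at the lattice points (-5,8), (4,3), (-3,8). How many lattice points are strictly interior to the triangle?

The shoelace formula gives twice the area as |[(-5)·3 − 4·8] + [4·8 − (-3)·3] + [(-3)·8 − (-5)·8]| = 10, so the area is 5.
Summing gcd(|Δx|,|Δy|) over the edges gives the boundary count: gcd(9,5) + gcd(7,5) + gcd(2,0) = 1+1+2 = 4.
Pick's theorem gives I = A − B/2 + 1 = 5 − 4/2 + 1 = 4.

4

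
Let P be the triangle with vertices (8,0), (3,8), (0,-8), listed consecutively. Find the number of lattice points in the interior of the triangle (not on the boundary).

48

Using the shoelace formula, 2A = |(8·8 − 3·0) + (3·(-8) − 0·8) + (0·0 − 8·(-8))| = 104, so the area is 52.
The number of boundary lattice points is Σ gcd(|Δx|,|Δy|) = gcd(5,8) + gcd(3,16) + gcd(8,8) = 1+1+8 = 10.
Pick's theorem gives I = A − B/2 + 1 = 52 − 10/2 + 1 = 48.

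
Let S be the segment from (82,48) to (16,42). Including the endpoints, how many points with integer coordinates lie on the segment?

The number of lattice points on a segment between lattice points is gcd(|Δx|,|Δy|) + 1 = gcd(66,6) + 1 = 6 + 1 = 7.

7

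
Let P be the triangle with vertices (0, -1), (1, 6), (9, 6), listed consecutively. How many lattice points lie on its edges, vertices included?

10

Summing gcd(|Δx|,|Δy|) over the edges gives the boundary count: gcd(1,7) + gcd(8,0) + gcd(9,7) = 1+8+1 = 10.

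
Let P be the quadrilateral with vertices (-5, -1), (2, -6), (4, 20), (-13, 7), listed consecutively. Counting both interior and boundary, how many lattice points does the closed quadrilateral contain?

Using the shoelace formula, 2A = |((-5)·(-6) − 2·(-1)) + (2·20 − 4·(-6)) + (4·7 − (-13)·20) + ((-13)·(-1) − (-5)·7)| = 432, so the area is 216.
Summing gcd(|Δx|,|Δy|) over the edges gives the boundary count: gcd(7,5) + gcd(2,26) + gcd(17,13) + gcd(8,8) = 1+2+1+8 = 12.
Pick's theorem gives I = A − B/2 + 1 = 216 − 12/2 + 1 = 211, so the closed region contains I + B = 211 + 12 = 223 lattice points.

223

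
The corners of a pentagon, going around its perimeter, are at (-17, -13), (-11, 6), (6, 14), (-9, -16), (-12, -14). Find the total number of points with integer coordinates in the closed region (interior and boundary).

Using the shoelace formula, 2A = |((-17)·6 − (-11)·(-13)) + ((-11)·14 − 6·6) + (6·(-16) − (-9)·14) + ((-9)·(-14) − (-12)·(-16)) + ((-12)·(-13) − (-17)·(-14))| = 553, so the area is 553/2.
Along each edge there are gcd(|Δx|,|Δy|)+1 lattice points, so counting each shared vertex once the boundary has gcd(6,19) + gcd(17,8) + gcd(15,30) + gcd(3,2) + gcd(5,1) = 1+1+15+1+1 = 19.
Pick's theorem gives I = A − B/2 + 1 = 553/2 − 19/2 + 1 = 268, so the closed region contains I + B = 268 + 19 = 287 lattice points.

287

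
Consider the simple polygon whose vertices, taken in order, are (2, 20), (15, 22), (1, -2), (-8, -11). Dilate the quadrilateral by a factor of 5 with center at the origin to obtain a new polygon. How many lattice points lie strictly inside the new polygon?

5881

Using the shoelace formula, 2A = |(2·22 − 15·20) + (15·(-2) − 1·22) + (1·(-11) − (-8)·(-2)) + ((-8)·20 − 2·(-11))| = 473, so the area is 236.5.
The number of boundary lattice points is Σ gcd(|Δx|,|Δy|) = gcd(13,2) + gcd(14,24) + gcd(9,9) + gcd(10,31) = 1+2+9+1 = 13.
Scaling by 5 multiplies the area by 5² = 25 (so the new area is 11825/2) and multiplies the boundary lattice-point count by 5, giving 65.
By Pick's theorem, the interior count of the dilated polygon is 11825/2 − 65/2 + 1 = 5881.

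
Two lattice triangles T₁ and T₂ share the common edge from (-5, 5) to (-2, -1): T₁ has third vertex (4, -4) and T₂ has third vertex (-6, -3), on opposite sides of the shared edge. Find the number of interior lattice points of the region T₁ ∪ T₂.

The union is the simple quadrilateral with vertices (-5, 5), (4, -4), (-2, -1), (-6, -3) in order.
The shoelace formula gives twice the area as |((-5)·(-4) − 4·5) + (4·(-1) − (-2)·(-4)) + ((-2)·(-3) − (-6)·(-1)) + ((-6)·5 − (-5)·(-3))| = 57, so the area is 57/2.
Summing gcd(|Δx|,|Δy|) over the edges gives the boundary count: gcd(9,9) + gcd(6,3) + gcd(4,2) + gcd(1,8) = 9+3+2+1 = 15.
By Pick's theorem I = A − B/2 + 1 = 57/2 − 15/2 + 1 = 22.

22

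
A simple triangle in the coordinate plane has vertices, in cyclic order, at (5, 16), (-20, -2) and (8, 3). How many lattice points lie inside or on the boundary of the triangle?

Using the shoelace formula, 2A = |(5·(-2) − (-20)·16) + ((-20)·3 − 8·(-2)) + (8·16 − 5·3)| = 379, so the area is 189.5.
Along each edge there are gcd(|Δx|,|Δy|)+1 lattice points, so counting each shared vertex once the boundary has gcd(25,18) + gcd(28,5) + gcd(3,13) = 1+1+1 = 3.
Pick's theorem gives I = A − B/2 + 1 = 189.5 − 3/2 + 1 = 189, so the closed region contains I + B = 189 + 3 = 192 lattice points.

192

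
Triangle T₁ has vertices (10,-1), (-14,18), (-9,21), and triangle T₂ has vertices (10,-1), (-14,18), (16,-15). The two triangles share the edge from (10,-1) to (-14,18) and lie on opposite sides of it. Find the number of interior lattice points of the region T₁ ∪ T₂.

The union is the simple quadrilateral with vertices (10,-1), (-9,21), (-14,18), (16,-15) in order.
By the shoelace formula, twice the signed area is |(10·21 − (-9)·(-1)) + ((-9)·18 − (-14)·21) + ((-14)·(-15) − 16·18) + (16·(-1) − 10·(-15))| = 389, so the area is 389/2.
The number of boundary lattice points is Σ gcd(|Δx|,|Δy|) = gcd(19,22) + gcd(5,3) + gcd(30,33) + gcd(6,14) = 1+1+3+2 = 7.
By Pick's theorem I = A − B/2 + 1 = 389/2 − 7/2 + 1 = 192.

192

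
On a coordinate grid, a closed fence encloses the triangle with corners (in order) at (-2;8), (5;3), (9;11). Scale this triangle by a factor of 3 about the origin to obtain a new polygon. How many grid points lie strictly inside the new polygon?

The shoelace formula gives twice the area as |((-2)·3 − 5·8) + (5·11 − 9·3) + (9·8 − (-2)·11)| = 76, so the area is 38.
Along each edge there are gcd(|Δx|,|Δy|)+1 lattice points, so counting each shared vertex once the boundary has gcd(7,5) + gcd(4,8) + gcd(11,3) = 1+4+1 = 6.
Scaling by 3 multiplies the area by 3² = 9 (so the new area is 342) and multiplies the boundary lattice-point count by 3, giving 18.
By Pick's theorem, the interior count of the dilated polygon is 342 − 18/2 + 1 = 334.

334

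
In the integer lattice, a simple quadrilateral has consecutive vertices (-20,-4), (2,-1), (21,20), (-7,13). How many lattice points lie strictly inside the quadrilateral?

The shoelace formula gives twice the area as |((-20)·(-1) − 2·(-4)) + (2·20 − 21·(-1)) + (21·13 − (-7)·20) + ((-7)·(-4) − (-20)·13)| = 790, so the area is 395.
The number of boundary lattice points is Σ gcd(|Δx|,|Δy|) = gcd(22,3) + gcd(19,21) + gcd(28,7) + gcd(13,17) = 1+1+7+1 = 10.
By Pick's theorem A = I + B/2 − 1, so I = 395 − 10/2 + 1 = 391.

391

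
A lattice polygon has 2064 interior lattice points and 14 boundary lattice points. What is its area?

2070

By Pick's theorem, A = I + B/2 − 1 = 2064 + 14/2 − 1 = 2070.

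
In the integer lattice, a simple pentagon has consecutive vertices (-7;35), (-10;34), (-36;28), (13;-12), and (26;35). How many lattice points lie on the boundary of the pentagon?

The number of boundary lattice points is Σ gcd(|Δx|,|Δy|) = gcd(3,1) + gcd(26,6) + gcd(49,40) + gcd(13,47) + gcd(33,0) = 1+2+1+1+33 = 38.

38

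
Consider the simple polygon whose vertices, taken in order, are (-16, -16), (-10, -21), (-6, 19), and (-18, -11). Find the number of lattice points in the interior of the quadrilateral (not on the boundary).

Using the shoelace formula, 2A = |[(-16)·(-21) − (-10)·(-16)] + [(-10)·19 − (-6)·(-21)] + [(-6)·(-11) − (-18)·19] + [(-18)·(-16) − (-16)·(-11)]| = 380, so the area is 190.
Along each edge there are gcd(|Δx|,|Δy|)+1 lattice points, so counting each shared vertex once the boundary has gcd(6,5) + gcd(4,40) + gcd(12,30) + gcd(2,5) = 1+4+6+1 = 12.
By Pick's theorem A = I + B/2 − 1, so I = 190 − 12/2 + 1 = 185.

185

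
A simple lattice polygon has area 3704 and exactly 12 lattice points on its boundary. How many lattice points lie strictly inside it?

3699

Pick's theorem A = I + B/2 − 1 rearranges to I = A − B/2 + 1 = 3704 − 12/2 + 1 = 3699.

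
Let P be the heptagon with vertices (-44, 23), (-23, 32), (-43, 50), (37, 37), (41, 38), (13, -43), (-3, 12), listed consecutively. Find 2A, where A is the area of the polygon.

5976

The shoelace formula gives twice the area as |((-44)·32 − (-23)·23) + ((-23)·50 − (-43)·32) + ((-43)·37 − 37·50) + (37·38 − 41·37) + (41·(-43) − 13·38) + (13·12 − (-3)·(-43)) + ((-3)·23 − (-44)·12)| = 5976, so the area is 2988.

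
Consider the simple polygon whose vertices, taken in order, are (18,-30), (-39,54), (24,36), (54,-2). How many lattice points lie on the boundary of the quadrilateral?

18

Along each edge there are gcd(|Δx|,|Δy|)+1 lattice points, so counting each shared vertex once the boundary has gcd(57,84) + gcd(63,18) + gcd(30,38) + gcd(36,28) = 3+9+2+4 = 18.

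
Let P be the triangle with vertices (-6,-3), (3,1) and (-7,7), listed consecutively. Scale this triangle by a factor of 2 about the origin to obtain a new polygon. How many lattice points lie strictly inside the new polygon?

185

The shoelace formula gives twice the area as |[(-6)·1 − 3·(-3)] + [3·7 − (-7)·1] + [(-7)·(-3) − (-6)·7]| = 94, so the area is 47.
Along each edge there are gcd(|Δx|,|Δy|)+1 lattice points, so counting each shared vertex once the boundary has gcd(9,4) + gcd(10,6) + gcd(1,10) = 1+2+1 = 4.
Scaling by 2 multiplies the area by 2² = 4 (so the new area is 188) and multiplies the boundary lattice-point count by 2, giving 8.
By Pick's theorem, the interior count of the dilated polygon is 188 − 8/2 + 1 = 185.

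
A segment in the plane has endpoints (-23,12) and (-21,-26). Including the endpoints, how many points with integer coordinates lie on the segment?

The number of lattice points on a segment between lattice points is gcd(|Δx|,|Δy|) + 1 = gcd(2,38) + 1 = 2 + 1 = 3.

3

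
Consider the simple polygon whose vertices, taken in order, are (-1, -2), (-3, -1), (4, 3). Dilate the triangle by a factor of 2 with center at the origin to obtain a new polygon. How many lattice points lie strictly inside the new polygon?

24

Using the shoelace formula, 2A = |[(-1)·(-1) − (-3)·(-2)] + [(-3)·3 − 4·(-1)] + [4·(-2) − (-1)·3]| = 15, so the area is 7.5.
Summing gcd(|Δx|,|Δy|) over the edges gives the boundary count: gcd(2,1) + gcd(7,4) + gcd(5,5) = 1+1+5 = 7.
Scaling by 2 multiplies the area by 2² = 4 (so the new area is 30) and multiplies the boundary lattice-point count by 2, giving 14.
By Pick's theorem, the interior count of the dilated polygon is 30 − 14/2 + 1 = 24.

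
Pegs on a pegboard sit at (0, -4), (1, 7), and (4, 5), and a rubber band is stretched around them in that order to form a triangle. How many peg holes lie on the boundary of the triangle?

3

Along each edge there are gcd(|Δx|,|Δy|)+1 lattice points, so counting each shared vertex once the boundary has gcd(1,11) + gcd(3,2) + gcd(4,9) = 1+1+1 = 3.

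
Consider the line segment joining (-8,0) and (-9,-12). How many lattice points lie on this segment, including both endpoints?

The number of lattice points on a segment between lattice points is gcd(|Δx|,|Δy|) + 1 = gcd(1,12) + 1 = 1 + 1 = 2.

2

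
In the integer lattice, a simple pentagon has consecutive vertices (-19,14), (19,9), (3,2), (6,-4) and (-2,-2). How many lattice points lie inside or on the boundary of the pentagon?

By the shoelace formula, twice the signed area is |((-19)·9 − 19·14) + (19·2 − 3·9) + (3·(-4) − 6·2) + (6·(-2) − (-2)·(-4)) + ((-2)·14 − (-19)·(-2))| = 536, so the area is 268.
The number of boundary lattice points is Σ gcd(|Δx|,|Δy|) = gcd(38,5) + gcd(16,7) + gcd(3,6) + gcd(8,2) + gcd(17,16) = 1+1+3+2+1 = 8.
Pick's theorem gives I = A − B/2 + 1 = 268 − 8/2 + 1 = 265, so the closed region contains I + B = 265 + 8 = 273 lattice points.

273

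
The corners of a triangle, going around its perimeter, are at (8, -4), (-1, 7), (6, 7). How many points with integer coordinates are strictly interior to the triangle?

35

The shoelace formula gives twice the area as |(8·7 − (-1)·(-4)) + ((-1)·7 − 6·7) + (6·(-4) − 8·7)| = 77, so the area is 38.5.
The number of boundary lattice points is Σ gcd(|Δx|,|Δy|) = gcd(9,11) + gcd(7,0) + gcd(2,11) = 1+7+1 = 9.
Pick's theorem gives I = A − B/2 + 1 = 38.5 − 9/2 + 1 = 35.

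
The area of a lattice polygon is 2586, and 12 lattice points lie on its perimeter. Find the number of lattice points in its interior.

2581

Pick's theorem A = I + B/2 − 1 rearranges to I = A − B/2 + 1 = 2586 − 12/2 + 1 = 2581.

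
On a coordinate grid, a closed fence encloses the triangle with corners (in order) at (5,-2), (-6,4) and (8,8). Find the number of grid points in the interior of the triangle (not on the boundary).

Using the shoelace formula, 2A = |[5·4 − (-6)·(-2)] + [(-6)·8 − 8·4] + [8·(-2) − 5·8]| = 128, so the area is 64.
Along each edge there are gcd(|Δx|,|Δy|)+1 lattice points, so counting each shared vertex once the boundary has gcd(11,6) + gcd(14,4) + gcd(3,10) = 1+2+1 = 4.
By Pick's theorem A = I + B/2 − 1, so I = 64 − 4/2 + 1 = 63.

63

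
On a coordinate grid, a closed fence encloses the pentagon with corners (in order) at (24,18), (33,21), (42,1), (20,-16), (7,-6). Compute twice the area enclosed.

The shoelace formula gives twice the area as |(24·21 − 33·18) + (33·1 − 42·21) + (42·(-16) − 20·1) + (20·(-6) − 7·(-16)) + (7·18 − 24·(-6))| = 1369, so the area is 684.5.

1369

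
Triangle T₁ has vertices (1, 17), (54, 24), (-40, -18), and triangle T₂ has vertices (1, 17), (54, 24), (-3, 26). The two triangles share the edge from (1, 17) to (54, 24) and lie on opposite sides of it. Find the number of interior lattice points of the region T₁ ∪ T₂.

The union is the simple quadrilateral with vertices (1, 17), (-40, -18), (54, 24), (-3, 26) in order.
By the shoelace formula, twice the signed area is |(1·(-18) − (-40)·17) + ((-40)·24 − 54·(-18)) + (54·26 − (-3)·24) + ((-3)·17 − 1·26)| = 2073, so the area is 1036.5.
Summing gcd(|Δx|,|Δy|) over the edges gives the boundary count: gcd(41,35) + gcd(94,42) + gcd(57,2) + gcd(4,9) = 1+2+1+1 = 5.
By Pick's theorem I = A − B/2 + 1 = 1036.5 − 5/2 + 1 = 1035.

1035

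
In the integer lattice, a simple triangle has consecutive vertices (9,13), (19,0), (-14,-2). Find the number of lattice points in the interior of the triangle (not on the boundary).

By the shoelace formula, twice the signed area is |(9·0 − 19·13) + (19·(-2) − (-14)·0) + ((-14)·13 − 9·(-2))| = 449, so the area is 449/2.
The number of boundary lattice points is Σ gcd(|Δx|,|Δy|) = gcd(10,13) + gcd(33,2) + gcd(23,15) = 1+1+1 = 3.
By Pick's theorem A = I + B/2 − 1, so I = 449/2 − 3/2 + 1 = 224.

224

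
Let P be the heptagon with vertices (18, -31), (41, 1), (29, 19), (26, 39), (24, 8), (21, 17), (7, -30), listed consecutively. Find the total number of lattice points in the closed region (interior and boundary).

By the shoelace formula, twice the signed area is |(18·1 − 41·(-31)) + (41·19 − 29·1) + (29·39 − 26·19) + (26·8 − 24·39) + (24·17 − 21·8) + (21·(-30) − 7·17) + (7·(-31) − 18·(-30))| = 1762, so the area is 881.
The number of boundary lattice points is Σ gcd(|Δx|,|Δy|) = gcd(23,32) + gcd(12,18) + gcd(3,20) + gcd(2,31) + gcd(3,9) + gcd(14,47) + gcd(11,1) = 1+6+1+1+3+1+1 = 14.
Pick's theorem gives I = A − B/2 + 1 = 881 − 14/2 + 1 = 875, so the closed region contains I + B = 875 + 14 = 889 lattice points.

889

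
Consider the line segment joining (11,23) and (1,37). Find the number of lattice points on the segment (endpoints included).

The number of lattice points on a segment between lattice points is gcd(|Δx|,|Δy|) + 1 = gcd(10,14) + 1 = 2 + 1 = 3.

3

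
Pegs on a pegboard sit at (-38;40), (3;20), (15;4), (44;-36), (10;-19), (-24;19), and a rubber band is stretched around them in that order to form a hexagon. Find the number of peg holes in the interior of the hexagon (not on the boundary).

1417

The shoelace formula gives twice the area as |[(-38)·20 − 3·40] + [3·4 − 15·20] + [15·(-36) − 44·4] + [44·(-19) − 10·(-36)] + [10·19 − (-24)·(-19)] + [(-24)·40 − (-38)·19]| = 2864, so the area is 1432.
Summing gcd(|Δx|,|Δy|) over the edges gives the boundary count: gcd(41,20) + gcd(12,16) + gcd(29,40) + gcd(34,17) + gcd(34,38) + gcd(14,21) = 1+4+1+17+2+7 = 32.
Pick's theorem gives I = A − B/2 + 1 = 1432 − 32/2 + 1 = 1417.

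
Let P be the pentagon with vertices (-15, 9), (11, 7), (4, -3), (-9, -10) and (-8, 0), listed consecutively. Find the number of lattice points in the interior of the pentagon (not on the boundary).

The shoelace formula gives twice the area as |((-15)·7 − 11·9) + (11·(-3) − 4·7) + (4·(-10) − (-9)·(-3)) + ((-9)·0 − (-8)·(-10)) + ((-8)·9 − (-15)·0)| = 484, so the area is 242.
The number of boundary lattice points is Σ gcd(|Δx|,|Δy|) = gcd(26,2) + gcd(7,10) + gcd(13,7) + gcd(1,10) + gcd(7,9) = 2+1+1+1+1 = 6.
By Pick's theorem A = I + B/2 − 1, so I = 242 − 6/2 + 1 = 240.

240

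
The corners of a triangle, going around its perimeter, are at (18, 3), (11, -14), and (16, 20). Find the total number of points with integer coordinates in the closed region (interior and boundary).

79

The shoelace formula gives twice the area as |[18·(-14) − 11·3] + [11·20 − 16·(-14)] + [16·3 − 18·20]| = 153, so the area is 153/2.
Along each edge there are gcd(|Δx|,|Δy|)+1 lattice points, so counting each shared vertex once the boundary has gcd(7,17) + gcd(5,34) + gcd(2,17) = 1+1+1 = 3.
Pick's theorem gives I = A − B/2 + 1 = 153/2 − 3/2 + 1 = 76, so the closed region contains I + B = 76 + 3 = 79 lattice points.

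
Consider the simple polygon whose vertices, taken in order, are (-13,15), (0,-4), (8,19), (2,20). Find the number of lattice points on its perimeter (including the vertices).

The number of boundary lattice points is Σ gcd(|Δx|,|Δy|) = gcd(13,19) + gcd(8,23) + gcd(6,1) + gcd(15,5) = 1+1+1+5 = 8.

8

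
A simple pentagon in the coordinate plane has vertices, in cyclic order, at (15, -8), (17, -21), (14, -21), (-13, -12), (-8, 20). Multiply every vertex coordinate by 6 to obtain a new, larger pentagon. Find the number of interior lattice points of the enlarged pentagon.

22906

By the shoelace formula, twice the signed area is |[15·(-21) − 17·(-8)] + [17·(-21) − 14·(-21)] + [14·(-12) − (-13)·(-21)] + [(-13)·20 − (-8)·(-12)] + [(-8)·(-8) − 15·20]| = 1275, so the area is 1275/2.
Along each edge there are gcd(|Δx|,|Δy|)+1 lattice points, so counting each shared vertex once the boundary has gcd(2,13) + gcd(3,0) + gcd(27,9) + gcd(5,32) + gcd(23,28) = 1+3+9+1+1 = 15.
Scaling by 6 multiplies the area by 6² = 36 (so the new area is 22950) and multiplies the boundary lattice-point count by 6, giving 90.
By Pick's theorem, the interior count of the dilated polygon is 22950 − 90/2 + 1 = 22906.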